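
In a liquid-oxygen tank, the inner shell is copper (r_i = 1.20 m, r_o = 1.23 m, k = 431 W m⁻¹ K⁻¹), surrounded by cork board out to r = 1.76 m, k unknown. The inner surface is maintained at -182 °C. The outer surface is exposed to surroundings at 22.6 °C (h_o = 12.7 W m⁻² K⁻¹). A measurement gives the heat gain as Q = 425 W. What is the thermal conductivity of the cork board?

k = 0.0406 W/m·K

ΣR = ΔT/Q = |-182 − 22.6|/425 = 0.4814 K/W
Known resistances:
  R_copper = (1/1.20 − 1/1.23)/(4πk) = 0.02033/(4π·431) = 3.753×10^-6 K/W
  R_conv,out = 1/(4πr²h) = 1/(4π·1.76²·12.7) = 0.002023 K/W
R_cork board = ΣR − ΣR_known = 0.4814 − 0.002027 = 0.4794 K/W
(1/r₁−1/r₂)/(4πk) = 0.4794 ⇒ k = 0.2448/(4π·0.4794) = 0.0406 W/m·K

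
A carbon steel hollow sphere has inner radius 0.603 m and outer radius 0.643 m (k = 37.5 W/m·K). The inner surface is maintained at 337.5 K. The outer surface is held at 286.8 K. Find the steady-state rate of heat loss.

Q = 4πk·ΔT/(1/r₁ − 1/r₂) = 4π × 37.5 × 50.7 / (1/0.603 − 1/0.643) = 2.32×10^5 W

Q = 232 kW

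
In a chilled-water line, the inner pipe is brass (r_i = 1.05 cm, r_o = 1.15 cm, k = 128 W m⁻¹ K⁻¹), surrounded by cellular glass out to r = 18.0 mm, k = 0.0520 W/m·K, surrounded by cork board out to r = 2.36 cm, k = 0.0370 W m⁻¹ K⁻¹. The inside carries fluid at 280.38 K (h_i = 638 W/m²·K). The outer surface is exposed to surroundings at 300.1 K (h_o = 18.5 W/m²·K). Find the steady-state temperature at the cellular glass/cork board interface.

Treat each layer as a resistance in series:
  R'_conv,in = 1/(2πr h) = 1/(2π·0.0105·638) = 0.02376 m·K/W
  R'_brass = ln(0.0115/0.0105)/(2πk) = 0.09097/(2π·128) = 1.131×10^-4 m·K/W
  R'_cellular glass = ln(0.0180/0.0115)/(2πk) = 0.4480/(2π·0.0520) = 1.371 m·K/W
  R'_cork board = ln(0.0236/0.0180)/(2πk) = 0.2709/(2π·0.0370) = 1.165 m·K/W
  R'_conv,out = 1/(2πr h) = 1/(2π·0.0236·18.5) = 0.3645 m·K/W
ΣR = 0.02376 + 1.131×10^-4 + 1.371 + 1.165 + 0.3645 = 2.924 m·K/W
Q' = ΔT/ΣR = (280.38 K − 300.1 K)/2.924 = -6.744 W/m
From the inner boundary to the cellular glass/cork board interface, ΣR_partial = 1.395 m·K/W.
T_interface = T_in − Q'·ΣR_partial = 280.38 K − (-6.744)(1.395) = 289.8 K

T = 289.8 K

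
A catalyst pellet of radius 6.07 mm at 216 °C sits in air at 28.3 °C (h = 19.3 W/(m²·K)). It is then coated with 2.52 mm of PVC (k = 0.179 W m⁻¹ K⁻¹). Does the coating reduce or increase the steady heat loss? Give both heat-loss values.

increases: 1.68 → 2.43 W

Critical radius for a sphere: r_cr = 2k/h = 0.0185 m = 1.85 cm.
Outer radius after coating: r₂ = 0.00607 + 0.00252 = 0.00859 m.
Since r₁ < r_cr and r₂ ≤ r_cr, the coating moves toward the maximum at r_cr — heat loss rises.
Bare: R = 1/(4πr₁²h) = 111.9 K/W; Q = 187.7/111.9 = 1.68 W.
Coated: R = R_cond + R_conv = 77.36 K/W; Q = 187.7/77.36 = 2.43 W.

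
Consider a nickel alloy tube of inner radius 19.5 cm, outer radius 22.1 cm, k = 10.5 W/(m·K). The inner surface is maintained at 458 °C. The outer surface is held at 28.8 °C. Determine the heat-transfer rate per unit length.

Q' = 2.26×10^5 W/m

Q' = 2πk·ΔT/ln(r₂/r₁) = 2π × 10.5 × 429.2 / ln(0.221/0.195) = 2.26×10^5 W/m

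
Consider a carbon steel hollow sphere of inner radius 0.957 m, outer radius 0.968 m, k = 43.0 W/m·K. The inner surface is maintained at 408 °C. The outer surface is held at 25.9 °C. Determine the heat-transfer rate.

Q = 17400 kW

Q = 4πk·ΔT/(1/r₁ − 1/r₂) = 4π × 43.0 × 382.1 / (1/0.957 − 1/0.968) = 1.74×10^7 W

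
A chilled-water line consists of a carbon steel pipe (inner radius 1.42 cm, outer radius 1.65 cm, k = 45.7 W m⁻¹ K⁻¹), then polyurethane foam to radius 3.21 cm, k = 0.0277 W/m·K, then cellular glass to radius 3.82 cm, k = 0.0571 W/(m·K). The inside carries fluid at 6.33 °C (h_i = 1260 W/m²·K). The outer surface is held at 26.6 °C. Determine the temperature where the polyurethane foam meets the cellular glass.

T = 24.3 °C

Series thermal resistances, inner to outer:
  R'_conv,in = 1/(2πr h) = 1/(2π·0.0142·1260) = 0.008895 m·K/W
  R'_carbon steel = ln(0.0165/0.0142)/(2πk) = 0.1501/(2π·45.7) = 5.228×10^-4 m·K/W
  R'_polyurethane foam = ln(0.0321/0.0165)/(2πk) = 0.6655/(2π·0.0277) = 3.824 m·K/W
  R'_cellular glass = ln(0.0382/0.0321)/(2πk) = 0.1740/(2π·0.0571) = 0.4849 m·K/W
ΣR = 0.008895 + 5.228×10^-4 + 3.824 + 0.4849 = 4.318 m·K/W
Q' = ΔT/ΣR = (6.33 °C − 26.6 °C)/4.318 = -4.694 W/m
From the inner boundary to the polyurethane foam/cellular glass interface, ΣR_partial = 3.833 m·K/W.
T_interface = T_in − Q'·ΣR_partial = 6.33 °C − (-4.694)(3.833) = 24.3 °C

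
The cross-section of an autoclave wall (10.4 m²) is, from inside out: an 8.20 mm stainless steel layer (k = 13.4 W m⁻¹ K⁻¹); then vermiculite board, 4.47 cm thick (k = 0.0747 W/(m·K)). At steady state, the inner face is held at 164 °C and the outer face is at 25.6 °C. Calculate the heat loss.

Q = 2400 W

Resistance network (inner→outer):
  R_stainless steel = L/(kA) = 0.00820/(13.4·10.4) = 5.884×10^-5 K/W
  R_vermiculite board = L/(kA) = 0.0447/(0.0747·10.4) = 0.05754 K/W
ΣR = 5.884×10^-5 + 0.05754 = 0.05760 K/W
Q = ΔT/ΣR = (164 °C − 25.6 °C)/0.05760 = 2400 W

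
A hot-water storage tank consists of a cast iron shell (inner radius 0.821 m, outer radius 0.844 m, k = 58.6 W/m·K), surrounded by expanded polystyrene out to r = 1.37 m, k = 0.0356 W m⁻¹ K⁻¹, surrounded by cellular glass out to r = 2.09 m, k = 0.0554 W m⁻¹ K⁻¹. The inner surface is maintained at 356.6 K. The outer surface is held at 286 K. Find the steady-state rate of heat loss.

Resistance network (inner→outer):
  R_cast iron = (1/0.821 − 1/0.844)/(4πk) = 0.03319/(4π·58.6) = 4.507×10^-5 K/W
  R_expanded polystyrene = (1/0.844 − 1/1.37)/(4πk) = 0.4549/(4π·0.0356) = 1.017 K/W
  R_cellular glass = (1/1.37 − 1/2.09)/(4πk) = 0.2515/(4π·0.0554) = 0.3612 K/W
ΣR = 4.507×10^-5 + 1.017 + 0.3612 = 1.378 K/W
Q = ΔT/ΣR = (356.6 K − 286 K)/1.378 = 51.2 W

Q = 51.2 W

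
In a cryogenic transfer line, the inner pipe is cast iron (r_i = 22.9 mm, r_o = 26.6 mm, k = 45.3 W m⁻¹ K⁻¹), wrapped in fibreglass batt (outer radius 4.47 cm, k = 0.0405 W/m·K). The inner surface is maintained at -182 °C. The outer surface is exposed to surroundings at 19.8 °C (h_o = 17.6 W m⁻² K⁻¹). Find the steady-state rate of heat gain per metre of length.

Q' = 90.0 W/m

Series thermal resistances, inner to outer:
  R'_cast iron = ln(0.0266/0.0229)/(2πk) = 0.1498/(2π·45.3) = 5.262×10^-4 m·K/W
  R'_fibreglass batt = ln(0.0447/0.0266)/(2πk) = 0.5191/(2π·0.0405) = 2.040 m·K/W
  R'_conv,out = 1/(2πr h) = 1/(2π·0.0447·17.6) = 0.2023 m·K/W
ΣR = 5.262×10^-4 + 2.040 + 0.2023 = 2.243 m·K/W
Q' = ΔT/ΣR = (-182 °C − 19.8 °C)/2.243 = -90.0 W/m
(Negative Q' ⇒ heat flows inward; heat gain = 90.0 W/m.)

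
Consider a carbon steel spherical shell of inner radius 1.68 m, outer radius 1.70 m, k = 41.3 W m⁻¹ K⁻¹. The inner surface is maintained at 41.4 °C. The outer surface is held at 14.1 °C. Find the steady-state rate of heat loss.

Q = 2.02×10^6 W

Q = 4πk·ΔT/(1/r₁ − 1/r₂) = 4π × 41.3 × 27.3 / (1/1.68 − 1/1.70) = 2.02×10^6 W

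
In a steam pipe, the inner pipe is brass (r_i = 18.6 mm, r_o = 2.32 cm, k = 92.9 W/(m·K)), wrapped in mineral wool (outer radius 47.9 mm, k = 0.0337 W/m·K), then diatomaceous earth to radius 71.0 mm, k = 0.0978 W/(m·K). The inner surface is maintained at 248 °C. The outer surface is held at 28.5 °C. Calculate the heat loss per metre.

Q' = 54.0 W/m

Resistance network (inner→outer):
  R'_brass = ln(0.0232/0.0186)/(2πk) = 0.2210/(2π·92.9) = 3.786×10^-4 m·K/W
  R'_mineral wool = ln(0.0479/0.0232)/(2πk) = 0.7250/(2π·0.0337) = 3.424 m·K/W
  R'_diatomaceous earth = ln(0.0710/0.0479)/(2πk) = 0.3936/(2π·0.0978) = 0.6405 m·K/W
ΣR = 3.786×10^-4 + 3.424 + 0.6405 = 4.065 m·K/W
Q' = ΔT/ΣR = (248 °C − 28.5 °C)/4.065 = 54.0 W/m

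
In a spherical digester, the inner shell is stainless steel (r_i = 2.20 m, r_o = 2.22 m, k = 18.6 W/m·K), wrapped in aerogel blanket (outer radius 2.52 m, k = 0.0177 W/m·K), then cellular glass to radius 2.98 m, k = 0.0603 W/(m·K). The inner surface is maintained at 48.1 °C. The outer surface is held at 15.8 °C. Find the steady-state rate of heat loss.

Treat each layer as a resistance in series:
  R_stainless steel = (1/2.20 − 1/2.22)/(4πk) = 0.004095/(4π·18.6) = 1.752×10^-5 K/W
  R_aerogel blanket = (1/2.22 − 1/2.52)/(4πk) = 0.05363/(4π·0.0177) = 0.2411 K/W
  R_cellular glass = (1/2.52 − 1/2.98)/(4πk) = 0.06125/(4π·0.0603) = 0.08084 K/W
ΣR = 1.752×10^-5 + 0.2411 + 0.08084 = 0.3220 K/W
Q = ΔT/ΣR = (48.1 °C − 15.8 °C)/0.3220 = 100 W

Q = 100 W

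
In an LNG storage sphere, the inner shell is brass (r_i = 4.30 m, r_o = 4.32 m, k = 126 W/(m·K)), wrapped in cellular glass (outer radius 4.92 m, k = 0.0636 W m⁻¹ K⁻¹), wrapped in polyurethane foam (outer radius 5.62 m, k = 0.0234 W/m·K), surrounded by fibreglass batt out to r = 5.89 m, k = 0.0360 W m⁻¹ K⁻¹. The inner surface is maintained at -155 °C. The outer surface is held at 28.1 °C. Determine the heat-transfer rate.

Treat each layer as a resistance in series:
  R_brass = (1/4.30 − 1/4.32)/(4πk) = 0.001077/(4π·126) = 6.800×10^-7 K/W
  R_cellular glass = (1/4.32 − 1/4.92)/(4πk) = 0.02823/(4π·0.0636) = 0.03532 K/W
  R_polyurethane foam = (1/4.92 − 1/5.62)/(4πk) = 0.02532/(4π·0.0234) = 0.08609 K/W
  R_fibreglass batt = (1/5.62 − 1/5.89)/(4πk) = 0.008157/(4π·0.0360) = 0.01803 K/W
ΣR = 6.800×10^-7 + 0.03532 + 0.08609 + 0.01803 = 0.1394 K/W
Q = ΔT/ΣR = (-155 °C − 28.1 °C)/0.1394 = -1310 W
(Negative Q ⇒ heat flows inward; heat gain = 1310 W.)

Q = 1310 W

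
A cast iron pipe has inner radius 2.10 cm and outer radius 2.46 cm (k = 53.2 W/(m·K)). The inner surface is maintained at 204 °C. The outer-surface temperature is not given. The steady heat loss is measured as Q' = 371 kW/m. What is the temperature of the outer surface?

T_out = 28.4 °C

Series resistances:
  R'_cast iron = ln(0.0246/0.0210)/(2πk) = 0.1582/(2π·53.2) = 4.733×10^-4 m·K/W
ΣR = 4.733×10^-4 m·K/W
ΔT = Q'·ΣR = 3.71×10^5 × 4.733×10^-4 = 175.6 K
Heat flows outward, so T_out = T_in − ΔT = 204 − 175.6 = 28.4 °C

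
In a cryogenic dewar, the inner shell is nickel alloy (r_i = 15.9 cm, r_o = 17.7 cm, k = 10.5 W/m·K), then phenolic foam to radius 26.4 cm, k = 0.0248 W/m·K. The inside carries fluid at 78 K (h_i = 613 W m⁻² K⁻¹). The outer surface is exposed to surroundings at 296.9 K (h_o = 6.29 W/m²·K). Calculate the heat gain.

Treat each layer as a resistance in series:
  R_conv,in = 1/(4πr²h) = 1/(4π·0.159²·613) = 0.005135 K/W
  R_nickel alloy = (1/0.159 − 1/0.177)/(4πk) = 0.6396/(4π·10.5) = 0.004847 K/W
  R_phenolic foam = (1/0.177 − 1/0.264)/(4πk) = 1.862/(4π·0.0248) = 5.974 K/W
  R_conv,out = 1/(4πr²h) = 1/(4π·0.264²·6.29) = 0.1815 K/W
ΣR = 0.005135 + 0.004847 + 5.974 + 0.1815 = 6.165 K/W
Q = ΔT/ΣR = (78 K − 296.9 K)/6.165 = -35.5 W
(Negative Q ⇒ heat flows inward; heat gain = 35.5 W.)

Q = 35.5 W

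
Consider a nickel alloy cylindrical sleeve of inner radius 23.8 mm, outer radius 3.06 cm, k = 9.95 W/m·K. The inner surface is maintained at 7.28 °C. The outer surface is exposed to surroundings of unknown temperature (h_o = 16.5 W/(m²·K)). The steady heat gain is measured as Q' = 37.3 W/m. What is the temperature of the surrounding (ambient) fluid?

Series resistances:
  R'_nickel alloy = ln(0.0306/0.0238)/(2πk) = 0.2513/(2π·9.95) = 0.004020 m·K/W
  R'_conv,out = 1/(2πr h) = 1/(2π·0.0306·16.5) = 0.3152 m·K/W
ΣR = 0.3192 m·K/W
ΔT = Q'·ΣR = 37.3 × 0.3192 = 11.91 K
Heat flows inward, so T_out = T_in + ΔT = 7.28 + 11.91 = 19.2 °C

T_out = 19.2 °C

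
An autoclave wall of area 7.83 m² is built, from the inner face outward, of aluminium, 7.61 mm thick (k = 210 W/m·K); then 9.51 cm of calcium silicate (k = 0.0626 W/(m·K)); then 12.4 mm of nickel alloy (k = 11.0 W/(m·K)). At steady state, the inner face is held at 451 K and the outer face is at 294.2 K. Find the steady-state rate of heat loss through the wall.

Series thermal resistances, inner to outer:
  R_aluminium = L/(kA) = 0.00761/(210·7.83) = 4.628×10^-6 K/W
  R_calcium silicate = L/(kA) = 0.0951/(0.0626·7.83) = 0.1940 K/W
  R_nickel alloy = L/(kA) = 0.0124/(11.0·7.83) = 1.440×10^-4 K/W
ΣR = 4.628×10^-6 + 0.1940 + 1.440×10^-4 = 0.1941 K/W
Q = ΔT/ΣR = (451 K − 294.2 K)/0.1941 = 808 W

Q = 808 W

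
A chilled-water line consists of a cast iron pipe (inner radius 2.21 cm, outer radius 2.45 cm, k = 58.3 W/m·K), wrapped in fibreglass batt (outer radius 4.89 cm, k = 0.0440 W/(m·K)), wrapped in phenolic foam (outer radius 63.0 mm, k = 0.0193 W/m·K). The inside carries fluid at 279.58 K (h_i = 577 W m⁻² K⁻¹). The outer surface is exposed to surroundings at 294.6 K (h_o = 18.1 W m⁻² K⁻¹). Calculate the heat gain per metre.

Q' = 3.17 W/m

Series thermal resistances, inner to outer:
  R'_conv,in = 1/(2πr h) = 1/(2π·0.0221·577) = 0.01248 m·K/W
  R'_cast iron = ln(0.0245/0.0221)/(2πk) = 0.1031/(2π·58.3) = 2.814×10^-4 m·K/W
  R'_fibreglass batt = ln(0.0489/0.0245)/(2πk) = 0.6911/(2π·0.0440) = 2.500 m·K/W
  R'_phenolic foam = ln(0.0630/0.0489)/(2πk) = 0.2534/(2π·0.0193) = 2.089 m·K/W
  R'_conv,out = 1/(2πr h) = 1/(2π·0.0630·18.1) = 0.1396 m·K/W
ΣR = 0.01248 + 2.814×10^-4 + 2.500 + 2.089 + 0.1396 = 4.741 m·K/W
Q' = ΔT/ΣR = (279.58 K − 294.6 K)/4.741 = -3.17 W/m
(Negative Q' ⇒ heat flows inward; heat gain = 3.17 W/m.)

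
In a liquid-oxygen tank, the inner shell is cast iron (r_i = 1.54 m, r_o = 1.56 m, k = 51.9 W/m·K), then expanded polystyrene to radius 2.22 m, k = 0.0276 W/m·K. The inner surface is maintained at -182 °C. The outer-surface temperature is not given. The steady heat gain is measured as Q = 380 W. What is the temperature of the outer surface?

Series resistances:
  R_cast iron = (1/1.54 − 1/1.56)/(4πk) = 0.008325/(4π·51.9) = 1.276×10^-5 K/W
  R_expanded polystyrene = (1/1.56 − 1/2.22)/(4πk) = 0.1906/(4π·0.0276) = 0.5495 K/W
ΣR = 0.5495 K/W
ΔT = Q·ΣR = 380 × 0.5495 = 208.8 K
Heat flows inward, so T_out = T_in + ΔT = -182 + 208.8 = 26.8 °C

T_out = 26.8 °C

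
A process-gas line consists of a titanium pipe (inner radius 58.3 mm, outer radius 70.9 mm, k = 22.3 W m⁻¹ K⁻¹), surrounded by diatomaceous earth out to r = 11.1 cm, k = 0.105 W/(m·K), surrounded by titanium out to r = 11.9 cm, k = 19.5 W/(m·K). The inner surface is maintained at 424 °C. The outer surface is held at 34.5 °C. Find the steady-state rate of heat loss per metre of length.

Resistance network (inner→outer):
  R'_titanium = ln(0.0709/0.0583)/(2πk) = 0.1957/(2π·22.3) = 0.001396 m·K/W
  R'_diatomaceous earth = ln(0.111/0.0709)/(2πk) = 0.4483/(2π·0.105) = 0.6795 m·K/W
  R'_titanium = ln(0.119/0.111)/(2πk) = 0.06959/(2π·19.5) = 5.680×10^-4 m·K/W
ΣR = 0.001396 + 0.6795 + 5.680×10^-4 = 0.6815 m·K/W
Q' = ΔT/ΣR = (424 °C − 34.5 °C)/0.6815 = 572 W/m

Q' = 572 W/m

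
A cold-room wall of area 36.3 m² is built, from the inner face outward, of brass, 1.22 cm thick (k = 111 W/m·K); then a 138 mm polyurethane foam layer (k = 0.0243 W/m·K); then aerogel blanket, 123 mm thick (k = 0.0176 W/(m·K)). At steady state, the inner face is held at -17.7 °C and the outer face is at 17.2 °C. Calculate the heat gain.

Q = 100 W

Resistance network (inner→outer):
  R_brass = L/(kA) = 0.0122/(111·36.3) = 3.028×10^-6 K/W
  R_polyurethane foam = L/(kA) = 0.138/(0.0243·36.3) = 0.1564 K/W
  R_aerogel blanket = L/(kA) = 0.123/(0.0176·36.3) = 0.1925 K/W
ΣR = 3.028×10^-6 + 0.1564 + 0.1925 = 0.3489 K/W
Q = ΔT/ΣR = (-17.7 °C − 17.2 °C)/0.3489 = -100 W
(Negative Q ⇒ heat flows inward; heat gain = 100 W.)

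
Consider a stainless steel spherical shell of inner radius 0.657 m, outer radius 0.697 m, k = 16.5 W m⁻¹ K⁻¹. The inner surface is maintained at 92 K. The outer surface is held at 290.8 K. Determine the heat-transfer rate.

Q = 4πk·ΔT/(1/r₁ − 1/r₂) = 4π × 16.5 × 198.8 / (1/0.657 − 1/0.697) = 4.72×10^5 W

Q = 472 kW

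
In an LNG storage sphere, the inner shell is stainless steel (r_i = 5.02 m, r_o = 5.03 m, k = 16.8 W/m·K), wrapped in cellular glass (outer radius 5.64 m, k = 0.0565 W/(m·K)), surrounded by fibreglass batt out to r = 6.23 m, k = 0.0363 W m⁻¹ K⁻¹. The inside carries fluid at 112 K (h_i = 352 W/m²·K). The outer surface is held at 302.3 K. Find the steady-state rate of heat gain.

Treat each layer as a resistance in series:
  R_conv,in = 1/(4πr²h) = 1/(4π·5.02²·352) = 8.971×10^-6 K/W
  R_stainless steel = (1/5.02 − 1/5.03)/(4πk) = 3.960×10^-4/(4π·16.8) = 1.876×10^-6 K/W
  R_cellular glass = (1/5.03 − 1/5.64)/(4πk) = 0.02150/(4π·0.0565) = 0.03028 K/W
  R_fibreglass batt = (1/5.64 − 1/6.23)/(4πk) = 0.01679/(4π·0.0363) = 0.03681 K/W
ΣR = 8.971×10^-6 + 1.876×10^-6 + 0.03028 + 0.03681 = 0.06710 K/W
Q = ΔT/ΣR = (112 K − 302.3 K)/0.06710 = -2840 W
(Negative Q ⇒ heat flows inward; heat gain = 2840 W.)

Q = 2.84 kW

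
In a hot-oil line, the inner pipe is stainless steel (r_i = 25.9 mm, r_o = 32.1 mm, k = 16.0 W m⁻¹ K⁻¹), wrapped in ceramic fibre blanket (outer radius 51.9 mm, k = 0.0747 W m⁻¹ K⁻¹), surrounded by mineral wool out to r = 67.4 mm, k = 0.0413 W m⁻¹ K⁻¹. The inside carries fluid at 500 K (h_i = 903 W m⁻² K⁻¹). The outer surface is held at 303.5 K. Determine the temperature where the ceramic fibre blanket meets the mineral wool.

T = 401 K

Treat each layer as a resistance in series:
  R'_conv,in = 1/(2πr h) = 1/(2π·0.0259·903) = 0.006805 m·K/W
  R'_stainless steel = ln(0.0321/0.0259)/(2πk) = 0.2146/(2π·16.0) = 0.002135 m·K/W
  R'_ceramic fibre blanket = ln(0.0519/0.0321)/(2πk) = 0.4805/(2π·0.0747) = 1.024 m·K/W
  R'_mineral wool = ln(0.0674/0.0519)/(2πk) = 0.2613/(2π·0.0413) = 1.007 m·K/W
ΣR = 0.006805 + 0.002135 + 1.024 + 1.007 = 2.040 m·K/W
Q' = ΔT/ΣR = (500 K − 303.5 K)/2.040 = 96.32 W/m
From the inner boundary to the ceramic fibre blanket/mineral wool interface, ΣR_partial = 1.033 m·K/W.
T_interface = T_in − Q'·ΣR_partial = 500 K − (96.32)(1.033) = 401 K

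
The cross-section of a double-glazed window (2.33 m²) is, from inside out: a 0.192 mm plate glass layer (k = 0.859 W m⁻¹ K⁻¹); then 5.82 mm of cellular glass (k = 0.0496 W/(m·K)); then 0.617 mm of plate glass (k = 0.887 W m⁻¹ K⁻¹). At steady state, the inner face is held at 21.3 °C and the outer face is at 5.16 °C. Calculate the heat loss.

Q = 318 W

Resistance network (inner→outer):
  R_plate glass = L/(kA) = 1.92×10^-4/(0.859·2.33) = 9.593×10^-5 K/W
  R_cellular glass = L/(kA) = 0.00582/(0.0496·2.33) = 0.05036 K/W
  R_plate glass = L/(kA) = 6.17×10^-4/(0.887·2.33) = 2.985×10^-4 K/W
ΣR = 9.593×10^-5 + 0.05036 + 2.985×10^-4 = 0.05075 K/W
Q = ΔT/ΣR = (21.3 °C − 5.16 °C)/0.05075 = 318 W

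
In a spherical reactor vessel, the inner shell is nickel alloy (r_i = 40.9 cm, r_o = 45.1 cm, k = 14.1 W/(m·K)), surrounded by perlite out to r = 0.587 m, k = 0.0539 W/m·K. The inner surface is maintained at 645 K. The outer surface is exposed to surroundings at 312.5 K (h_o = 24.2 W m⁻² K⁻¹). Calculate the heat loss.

Q = 432 W

Series thermal resistances, inner to outer:
  R_nickel alloy = (1/0.409 − 1/0.451)/(4πk) = 0.2277/(4π·14.1) = 0.001285 K/W
  R_perlite = (1/0.451 − 1/0.587)/(4πk) = 0.5137/(4π·0.0539) = 0.7584 K/W
  R_conv,out = 1/(4πr²h) = 1/(4π·0.587²·24.2) = 0.009543 K/W
ΣR = 0.001285 + 0.7584 + 0.009543 = 0.7692 K/W
Q = ΔT/ΣR = (645 K − 312.5 K)/0.7692 = 432 W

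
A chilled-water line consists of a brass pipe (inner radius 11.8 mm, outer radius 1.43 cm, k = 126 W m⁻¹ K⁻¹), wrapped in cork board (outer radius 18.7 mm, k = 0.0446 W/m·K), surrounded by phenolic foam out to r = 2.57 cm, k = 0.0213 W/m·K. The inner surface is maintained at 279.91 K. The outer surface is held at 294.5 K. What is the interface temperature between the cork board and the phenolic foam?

Treat each layer as a resistance in series:
  R'_brass = ln(0.0143/0.0118)/(2πk) = 0.1922/(2π·126) = 2.427×10^-4 m·K/W
  R'_cork board = ln(0.0187/0.0143)/(2πk) = 0.2683/(2π·0.0446) = 0.9573 m·K/W
  R'_phenolic foam = ln(0.0257/0.0187)/(2πk) = 0.3180/(2π·0.0213) = 2.376 m·K/W
ΣR = 2.427×10^-4 + 0.9573 + 2.376 = 3.334 m·K/W
Q' = ΔT/ΣR = (279.91 K − 294.5 K)/3.334 = -4.376 W/m
From the inner boundary to the cork board/phenolic foam interface, ΣR_partial = 0.9575 m·K/W.
T_interface = T_in − Q'·ΣR_partial = 279.91 K − (-4.376)(0.9575) = 284.1 K

T = 284.1 K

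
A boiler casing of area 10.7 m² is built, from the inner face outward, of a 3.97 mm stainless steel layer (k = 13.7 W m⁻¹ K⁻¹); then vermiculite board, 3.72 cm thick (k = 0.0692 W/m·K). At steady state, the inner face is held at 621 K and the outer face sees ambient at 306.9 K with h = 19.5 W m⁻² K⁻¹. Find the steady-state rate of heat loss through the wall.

Q = 5700 W

Treat each layer as a resistance in series:
  R_stainless steel = L/(kA) = 0.00397/(13.7·10.7) = 2.708×10^-5 K/W
  R_vermiculite board = L/(kA) = 0.0372/(0.0692·10.7) = 0.05024 K/W
  R_conv,out = 1/(hA) = 1/(19.5·10.7) = 0.004793 K/W
ΣR = 2.708×10^-5 + 0.05024 + 0.004793 = 0.05506 K/W
Q = ΔT/ΣR = (621 K − 306.9 K)/0.05506 = 5700 W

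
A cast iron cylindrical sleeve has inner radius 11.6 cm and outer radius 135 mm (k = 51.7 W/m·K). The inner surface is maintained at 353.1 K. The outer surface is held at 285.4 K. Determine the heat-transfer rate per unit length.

Q' = 145 kW/m

Q' = 2πk·ΔT/ln(r₂/r₁) = 2π × 51.7 × 67.7 / ln(0.135/0.116) = 1.45×10^5 W/m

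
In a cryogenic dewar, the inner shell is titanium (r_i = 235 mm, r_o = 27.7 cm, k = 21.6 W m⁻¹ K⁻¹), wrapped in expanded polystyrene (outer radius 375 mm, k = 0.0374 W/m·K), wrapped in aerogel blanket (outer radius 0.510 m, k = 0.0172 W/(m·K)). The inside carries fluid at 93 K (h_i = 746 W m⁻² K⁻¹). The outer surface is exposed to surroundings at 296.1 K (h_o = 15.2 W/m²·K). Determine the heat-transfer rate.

Treat each layer as a resistance in series:
  R_conv,in = 1/(4πr²h) = 1/(4π·0.235²·746) = 0.001932 K/W
  R_titanium = (1/0.235 − 1/0.277)/(4πk) = 0.6452/(4π·21.6) = 0.002377 K/W
  R_expanded polystyrene = (1/0.277 − 1/0.375)/(4πk) = 0.9434/(4π·0.0374) = 2.007 K/W
  R_aerogel blanket = (1/0.375 − 1/0.510)/(4πk) = 0.7059/(4π·0.0172) = 3.266 K/W
  R_conv,out = 1/(4πr²h) = 1/(4π·0.510²·15.2) = 0.02013 K/W
ΣR = 0.001932 + 0.002377 + 2.007 + 3.266 + 0.02013 = 5.297 K/W
Q = ΔT/ΣR = (93 K − 296.1 K)/5.297 = -38.3 W
(Negative Q ⇒ heat flows inward; heat gain = 38.3 W.)

Q = 38.3 W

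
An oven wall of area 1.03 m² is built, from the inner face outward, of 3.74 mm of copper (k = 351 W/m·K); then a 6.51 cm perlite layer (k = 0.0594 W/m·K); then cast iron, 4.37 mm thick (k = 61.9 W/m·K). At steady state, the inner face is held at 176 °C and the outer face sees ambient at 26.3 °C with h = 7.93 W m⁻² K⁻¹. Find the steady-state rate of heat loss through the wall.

Series thermal resistances, inner to outer:
  R_copper = L/(kA) = 0.00374/(351·1.03) = 1.034×10^-5 K/W
  R_perlite = L/(kA) = 0.0651/(0.0594·1.03) = 1.064 K/W
  R_cast iron = L/(kA) = 0.00437/(61.9·1.03) = 6.854×10^-5 K/W
  R_conv,out = 1/(hA) = 1/(7.93·1.03) = 0.1224 K/W
ΣR = 1.034×10^-5 + 1.064 + 6.854×10^-5 + 0.1224 = 1.186 K/W
Q = ΔT/ΣR = (176 °C − 26.3 °C)/1.186 = 126 W

Q = 126 W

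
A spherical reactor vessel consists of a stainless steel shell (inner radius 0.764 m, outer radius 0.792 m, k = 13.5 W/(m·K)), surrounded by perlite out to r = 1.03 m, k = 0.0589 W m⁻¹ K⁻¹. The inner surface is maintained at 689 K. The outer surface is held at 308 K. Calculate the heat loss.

Treat each layer as a resistance in series:
  R_stainless steel = (1/0.764 − 1/0.792)/(4πk) = 0.04627/(4π·13.5) = 2.728×10^-4 K/W
  R_perlite = (1/0.792 − 1/1.03)/(4πk) = 0.2918/(4π·0.0589) = 0.3942 K/W
ΣR = 2.728×10^-4 + 0.3942 = 0.3945 K/W
Q = ΔT/ΣR = (689 K − 308 K)/0.3945 = 966 W

Q = 966 W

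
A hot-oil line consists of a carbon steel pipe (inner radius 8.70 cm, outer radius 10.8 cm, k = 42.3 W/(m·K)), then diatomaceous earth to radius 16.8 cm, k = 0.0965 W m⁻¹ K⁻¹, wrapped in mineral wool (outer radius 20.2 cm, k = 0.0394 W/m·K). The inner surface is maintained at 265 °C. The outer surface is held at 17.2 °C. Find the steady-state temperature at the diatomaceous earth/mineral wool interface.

T = 142 °C

Resistance network (inner→outer):
  R'_carbon steel = ln(0.108/0.0870)/(2πk) = 0.2162/(2π·42.3) = 8.135×10^-4 m·K/W
  R'_diatomaceous earth = ln(0.168/0.108)/(2πk) = 0.4418/(2π·0.0965) = 0.7287 m·K/W
  R'_mineral wool = ln(0.202/0.168)/(2πk) = 0.1843/(2π·0.0394) = 0.7445 m·K/W
ΣR = 8.135×10^-4 + 0.7287 + 0.7445 = 1.474 m·K/W
Q' = ΔT/ΣR = (265 °C − 17.2 °C)/1.474 = 168.1 W/m
From the inner boundary to the diatomaceous earth/mineral wool interface, ΣR_partial = 0.7295 m·K/W.
T_interface = T_in − Q'·ΣR_partial = 265 °C − (168.1)(0.7295) = 142 °C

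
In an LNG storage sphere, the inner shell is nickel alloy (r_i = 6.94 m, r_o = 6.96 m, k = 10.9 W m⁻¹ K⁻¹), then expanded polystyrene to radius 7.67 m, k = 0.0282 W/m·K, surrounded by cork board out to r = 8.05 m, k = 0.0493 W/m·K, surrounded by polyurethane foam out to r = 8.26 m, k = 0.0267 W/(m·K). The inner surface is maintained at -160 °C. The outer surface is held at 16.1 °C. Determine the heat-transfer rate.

Q = 3.10 kW

Resistance network (inner→outer):
  R_nickel alloy = (1/6.94 − 1/6.96)/(4πk) = 4.141×10^-4/(4π·10.9) = 3.023×10^-6 K/W
  R_expanded polystyrene = (1/6.96 − 1/7.67)/(4πk) = 0.01330/(4π·0.0282) = 0.03753 K/W
  R_cork board = (1/7.67 − 1/8.05)/(4πk) = 0.006154/(4π·0.0493) = 0.009934 K/W
  R_polyurethane foam = (1/8.05 − 1/8.26)/(4πk) = 0.003158/(4π·0.0267) = 0.009413 K/W
ΣR = 3.023×10^-6 + 0.03753 + 0.009934 + 0.009413 = 0.05688 K/W
Q = ΔT/ΣR = (-160 °C − 16.1 °C)/0.05688 = -3100 W
(Negative Q ⇒ heat flows inward; heat gain = 3100 W.)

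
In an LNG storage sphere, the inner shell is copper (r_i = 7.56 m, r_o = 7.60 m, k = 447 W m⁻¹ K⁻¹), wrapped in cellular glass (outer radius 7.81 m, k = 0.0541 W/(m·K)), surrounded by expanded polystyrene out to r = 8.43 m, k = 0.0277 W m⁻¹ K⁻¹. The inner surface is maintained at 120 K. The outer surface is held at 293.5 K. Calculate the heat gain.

Resistance network (inner→outer):
  R_copper = (1/7.56 − 1/7.60)/(4πk) = 6.962×10^-4/(4π·447) = 1.239×10^-7 K/W
  R_cellular glass = (1/7.60 − 1/7.81)/(4πk) = 0.003538/(4π·0.0541) = 0.005204 K/W
  R_expanded polystyrene = (1/7.81 − 1/8.43)/(4πk) = 0.009417/(4π·0.0277) = 0.02705 K/W
ΣR = 1.239×10^-7 + 0.005204 + 0.02705 = 0.03225 K/W
Q = ΔT/ΣR = (120 K − 293.5 K)/0.03225 = -5380 W
(Negative Q ⇒ heat flows inward; heat gain = 5380 W.)

Q = 5380 W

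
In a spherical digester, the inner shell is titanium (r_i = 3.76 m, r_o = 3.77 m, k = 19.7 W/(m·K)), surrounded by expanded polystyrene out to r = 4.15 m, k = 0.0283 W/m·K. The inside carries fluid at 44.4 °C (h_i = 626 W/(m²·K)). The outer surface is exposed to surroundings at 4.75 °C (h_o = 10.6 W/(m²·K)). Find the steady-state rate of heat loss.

Q = 577 W

Series thermal resistances, inner to outer:
  R_conv,in = 1/(4πr²h) = 1/(4π·3.76²·626) = 8.992×10^-6 K/W
  R_titanium = (1/3.76 − 1/3.77)/(4πk) = 7.055×10^-4/(4π·19.7) = 2.850×10^-6 K/W
  R_expanded polystyrene = (1/3.77 − 1/4.15)/(4πk) = 0.02429/(4π·0.0283) = 0.06830 K/W
  R_conv,out = 1/(4πr²h) = 1/(4π·4.15²·10.6) = 4.359×10^-4 K/W
ΣR = 8.992×10^-6 + 2.850×10^-6 + 0.06830 + 4.359×10^-4 = 0.06875 K/W
Q = ΔT/ΣR = (44.4 °C − 4.75 °C)/0.06875 = 577 W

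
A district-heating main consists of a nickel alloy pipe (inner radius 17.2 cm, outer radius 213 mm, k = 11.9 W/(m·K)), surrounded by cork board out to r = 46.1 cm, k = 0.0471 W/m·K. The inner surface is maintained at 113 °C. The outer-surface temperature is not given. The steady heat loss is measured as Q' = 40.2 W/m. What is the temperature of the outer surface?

T_out = 8.0 °C

Sum the resistances:
  R'_nickel alloy = ln(0.213/0.172)/(2πk) = 0.2138/(2π·11.9) = 0.002859 m·K/W
  R'_cork board = ln(0.461/0.213)/(2πk) = 0.7721/(2π·0.0471) = 2.609 m·K/W
ΣR = 2.612 m·K/W
ΔT = Q'·ΣR = 40.2 × 2.612 = 105.0 K
Heat flows outward, so T_out = T_in − ΔT = 113 − 105.0 = 8.0 °C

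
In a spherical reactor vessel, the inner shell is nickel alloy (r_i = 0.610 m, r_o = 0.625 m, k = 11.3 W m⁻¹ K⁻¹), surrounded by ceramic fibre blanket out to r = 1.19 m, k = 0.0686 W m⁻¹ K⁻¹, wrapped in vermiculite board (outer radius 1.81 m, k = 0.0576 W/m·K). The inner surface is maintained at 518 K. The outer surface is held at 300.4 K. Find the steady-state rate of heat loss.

Q = 170 W

Series thermal resistances, inner to outer:
  R_nickel alloy = (1/0.610 − 1/0.625)/(4πk) = 0.03934/(4π·11.3) = 2.771×10^-4 K/W
  R_ceramic fibre blanket = (1/0.625 − 1/1.19)/(4πk) = 0.7597/(4π·0.0686) = 0.8812 K/W
  R_vermiculite board = (1/1.19 − 1/1.81)/(4πk) = 0.2878/(4π·0.0576) = 0.3977 K/W
ΣR = 2.771×10^-4 + 0.8812 + 0.3977 = 1.279 K/W
Q = ΔT/ΣR = (518 K − 300.4 K)/1.279 = 170 W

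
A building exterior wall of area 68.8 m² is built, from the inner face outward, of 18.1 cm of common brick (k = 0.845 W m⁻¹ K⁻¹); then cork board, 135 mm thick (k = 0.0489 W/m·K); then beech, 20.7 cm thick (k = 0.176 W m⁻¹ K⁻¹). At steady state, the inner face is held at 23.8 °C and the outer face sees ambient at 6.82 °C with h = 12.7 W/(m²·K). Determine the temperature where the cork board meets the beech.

T = 11.9 °C

Treat each layer as a resistance in series:
  R_common brick = L/(kA) = 0.181/(0.845·68.8) = 0.003113 K/W
  R_cork board = L/(kA) = 0.135/(0.0489·68.8) = 0.04013 K/W
  R_beech = L/(kA) = 0.207/(0.176·68.8) = 0.01710 K/W
  R_conv,out = 1/(hA) = 1/(12.7·68.8) = 0.001144 K/W
ΣR = 0.003113 + 0.04013 + 0.01710 + 0.001144 = 0.06149 K/W
Q = ΔT/ΣR = (23.8 °C − 6.82 °C)/0.06149 = 276.1 W
From the inner boundary to the cork board/beech interface, ΣR_partial = 0.04324 K/W.
T_interface = T_in − Q·ΣR_partial = 23.8 °C − (276.1)(0.04324) = 11.9 °C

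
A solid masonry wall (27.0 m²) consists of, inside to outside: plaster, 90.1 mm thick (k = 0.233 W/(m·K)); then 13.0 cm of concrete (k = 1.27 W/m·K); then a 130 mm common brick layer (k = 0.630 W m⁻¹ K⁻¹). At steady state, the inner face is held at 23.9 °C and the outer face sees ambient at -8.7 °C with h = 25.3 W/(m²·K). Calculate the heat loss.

Resistance network (inner→outer):
  R_plaster = L/(kA) = 0.0901/(0.233·27.0) = 0.01432 K/W
  R_concrete = L/(kA) = 0.130/(1.27·27.0) = 0.003791 K/W
  R_common brick = L/(kA) = 0.130/(0.630·27.0) = 0.007643 K/W
  R_conv,out = 1/(hA) = 1/(25.3·27.0) = 0.001464 K/W
ΣR = 0.01432 + 0.003791 + 0.007643 + 0.001464 = 0.02722 K/W
Q = ΔT/ΣR = (23.9 °C − -8.7 °C)/0.02722 = 1200 W

Q = 1200 W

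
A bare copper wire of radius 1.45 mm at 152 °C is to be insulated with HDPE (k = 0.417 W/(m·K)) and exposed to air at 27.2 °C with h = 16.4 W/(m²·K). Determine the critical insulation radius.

For a cylinder, r_cr = k_ins/h = 0.417/16.4 = 0.0254 m = 2.54 cm

r_cr = 2.54 cm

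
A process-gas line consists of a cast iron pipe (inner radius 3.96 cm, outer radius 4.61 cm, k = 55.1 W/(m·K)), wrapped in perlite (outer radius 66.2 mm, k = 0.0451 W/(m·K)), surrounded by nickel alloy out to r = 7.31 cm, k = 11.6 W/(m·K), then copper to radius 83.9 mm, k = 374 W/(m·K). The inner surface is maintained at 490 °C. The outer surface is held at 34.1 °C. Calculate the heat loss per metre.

Q' = 356 W/m

Series thermal resistances, inner to outer:
  R'_cast iron = ln(0.0461/0.0396)/(2πk) = 0.1520/(2π·55.1) = 4.390×10^-4 m·K/W
  R'_perlite = ln(0.0662/0.0461)/(2πk) = 0.3619/(2π·0.0451) = 1.277 m·K/W
  R'_nickel alloy = ln(0.0731/0.0662)/(2πk) = 0.09915/(2π·11.6) = 0.001360 m·K/W
  R'_copper = ln(0.0839/0.0731)/(2πk) = 0.1378/(2π·374) = 5.864×10^-5 m·K/W
ΣR = 4.390×10^-4 + 1.277 + 0.001360 + 5.864×10^-5 = 1.279 m·K/W
Q' = ΔT/ΣR = (490 °C − 34.1 °C)/1.279 = 356 W/m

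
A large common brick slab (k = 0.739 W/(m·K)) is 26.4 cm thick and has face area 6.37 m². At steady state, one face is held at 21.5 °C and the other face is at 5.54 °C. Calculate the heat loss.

Q = 285 W

Q = kA·ΔT/L = 0.739 × 6.37 × |21.5 °C − 5.54 °C| / 0.264 = 285 W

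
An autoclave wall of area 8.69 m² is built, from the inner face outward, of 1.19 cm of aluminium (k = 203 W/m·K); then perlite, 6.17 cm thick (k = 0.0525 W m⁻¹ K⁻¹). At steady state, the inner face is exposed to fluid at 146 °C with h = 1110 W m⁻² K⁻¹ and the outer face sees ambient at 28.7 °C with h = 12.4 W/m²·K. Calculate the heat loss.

Q = 811 W

Resistance network (inner→outer):
  R_conv,in = 1/(hA) = 1/(1110·8.69) = 1.037×10^-4 K/W
  R_aluminium = L/(kA) = 0.0119/(203·8.69) = 6.746×10^-6 K/W
  R_perlite = L/(kA) = 0.0617/(0.0525·8.69) = 0.1352 K/W
  R_conv,out = 1/(hA) = 1/(12.4·8.69) = 0.009280 K/W
ΣR = 1.037×10^-4 + 6.746×10^-6 + 0.1352 + 0.009280 = 0.1446 K/W
Q = ΔT/ΣR = (146 °C − 28.7 °C)/0.1446 = 811 W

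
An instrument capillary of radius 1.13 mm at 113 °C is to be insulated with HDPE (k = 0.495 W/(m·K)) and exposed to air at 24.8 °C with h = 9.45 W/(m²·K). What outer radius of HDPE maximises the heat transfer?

For a cylinder, r_cr = k_ins/h = 0.495/9.45 = 0.0524 m = 5.24 cm

r_cr = 5.24 cm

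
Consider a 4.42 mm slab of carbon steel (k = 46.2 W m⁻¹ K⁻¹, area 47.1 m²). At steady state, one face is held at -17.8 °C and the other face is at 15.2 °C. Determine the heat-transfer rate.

Q = kA·ΔT/L = 46.2 × 47.1 × |-17.8 °C − 15.2 °C| / 0.00442 = 1.62×10^7 W

Q = 1.62×10^7 W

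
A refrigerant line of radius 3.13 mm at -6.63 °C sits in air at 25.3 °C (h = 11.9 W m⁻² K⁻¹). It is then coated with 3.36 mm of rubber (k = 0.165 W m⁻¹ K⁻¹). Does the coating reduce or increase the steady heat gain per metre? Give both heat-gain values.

Critical radius for a cylinder: r_cr = k/h = 0.0139 m = 1.39 cm.
Outer radius after coating: r₂ = 0.00313 + 0.00336 = 0.00649 m.
Since r₁ < r_cr and r₂ ≤ r_cr, the coating moves toward the maximum at r_cr — heat gain rises.
Bare: R = 1/(2πr₁h) = 4.273 m·K/W; Q = 31.93/4.273 = 7.47 W/m.
Coated: R = R_cond + R_conv = 2.764 m·K/W; Q = 31.93/2.764 = 11.6 W/m.

increases: 7.47 → 11.6 W/m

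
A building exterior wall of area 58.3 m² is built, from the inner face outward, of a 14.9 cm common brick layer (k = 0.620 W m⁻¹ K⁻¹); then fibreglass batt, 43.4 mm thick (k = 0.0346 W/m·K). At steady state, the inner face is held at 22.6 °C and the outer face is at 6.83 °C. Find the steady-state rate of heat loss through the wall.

Q = 615 W

Series thermal resistances, inner to outer:
  R_common brick = L/(kA) = 0.149/(0.620·58.3) = 0.004122 K/W
  R_fibreglass batt = L/(kA) = 0.0434/(0.0346·58.3) = 0.02152 K/W
ΣR = 0.004122 + 0.02152 = 0.02564 K/W
Q = ΔT/ΣR = (22.6 °C − 6.83 °C)/0.02564 = 615 W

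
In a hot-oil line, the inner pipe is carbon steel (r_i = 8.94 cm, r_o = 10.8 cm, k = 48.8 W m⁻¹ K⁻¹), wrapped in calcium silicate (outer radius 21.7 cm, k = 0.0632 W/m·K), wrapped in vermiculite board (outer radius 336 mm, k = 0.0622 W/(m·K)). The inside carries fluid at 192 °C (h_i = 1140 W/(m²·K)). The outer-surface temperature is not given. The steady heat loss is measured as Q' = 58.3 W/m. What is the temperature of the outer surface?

Series resistances:
  R'_conv,in = 1/(2πr h) = 1/(2π·0.0894·1140) = 0.001562 m·K/W
  R'_carbon steel = ln(0.108/0.0894)/(2πk) = 0.1890/(2π·48.8) = 6.164×10^-4 m·K/W
  R'_calcium silicate = ln(0.217/0.108)/(2πk) = 0.6978/(2π·0.0632) = 1.757 m·K/W
  R'_vermiculite board = ln(0.336/0.217)/(2πk) = 0.4372/(2π·0.0622) = 1.119 m·K/W
ΣR = 2.878 m·K/W
ΔT = Q'·ΣR = 58.3 × 2.878 = 167.8 K
Heat flows outward, so T_out = T_in − ΔT = 192 − 167.8 = 24.2 °C

T_out = 24.2 °C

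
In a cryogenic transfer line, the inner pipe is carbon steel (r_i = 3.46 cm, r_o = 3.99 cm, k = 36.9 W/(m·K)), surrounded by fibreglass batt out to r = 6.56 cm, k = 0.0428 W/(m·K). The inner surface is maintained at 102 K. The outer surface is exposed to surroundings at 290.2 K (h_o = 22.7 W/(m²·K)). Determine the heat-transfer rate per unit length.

Q' = 96.2 W/m

Resistance network (inner→outer):
  R'_carbon steel = ln(0.0399/0.0346)/(2πk) = 0.1425/(2π·36.9) = 6.147×10^-4 m·K/W
  R'_fibreglass batt = ln(0.0656/0.0399)/(2πk) = 0.4972/(2π·0.0428) = 1.849 m·K/W
  R'_conv,out = 1/(2πr h) = 1/(2π·0.0656·22.7) = 0.1069 m·K/W
ΣR = 6.147×10^-4 + 1.849 + 0.1069 = 1.957 m·K/W
Q' = ΔT/ΣR = (102 K − 290.2 K)/1.957 = -96.2 W/m
(Negative Q' ⇒ heat flows inward; heat gain = 96.2 W/m.)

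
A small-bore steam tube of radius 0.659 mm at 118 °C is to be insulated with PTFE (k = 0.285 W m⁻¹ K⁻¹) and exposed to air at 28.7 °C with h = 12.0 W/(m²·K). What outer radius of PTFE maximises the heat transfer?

r_cr = 2.37 cm

For a cylinder, r_cr = k_ins/h = 0.285/12.0 = 0.0237 m = 2.37 cm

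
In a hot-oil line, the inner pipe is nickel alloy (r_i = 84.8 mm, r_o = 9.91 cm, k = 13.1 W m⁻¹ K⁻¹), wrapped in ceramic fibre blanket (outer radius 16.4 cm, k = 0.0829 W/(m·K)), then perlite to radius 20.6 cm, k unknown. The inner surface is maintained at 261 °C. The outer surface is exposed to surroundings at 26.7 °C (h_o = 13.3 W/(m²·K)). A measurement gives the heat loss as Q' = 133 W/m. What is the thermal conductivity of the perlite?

k = 0.0494 W/m·K

ΣR = ΔT/Q' = |261 − 26.7|/133 = 1.762 m·K/W
Known resistances:
  R'_nickel alloy = ln(0.0991/0.0848)/(2πk) = 0.1558/(2π·13.1) = 0.001893 m·K/W
  R'_ceramic fibre blanket = ln(0.164/0.0991)/(2πk) = 0.5037/(2π·0.0829) = 0.9671 m·K/W
  R'_conv,out = 1/(2πr h) = 1/(2π·0.206·13.3) = 0.05809 m·K/W
R_perlite = ΣR − ΣR_known = 1.762 − 1.027 = 0.7350 m·K/W
ln(r₂/r₁)/(2πk) = 0.7350 ⇒ k = 0.2280/(2π·0.7350) = 0.0494 W/m·K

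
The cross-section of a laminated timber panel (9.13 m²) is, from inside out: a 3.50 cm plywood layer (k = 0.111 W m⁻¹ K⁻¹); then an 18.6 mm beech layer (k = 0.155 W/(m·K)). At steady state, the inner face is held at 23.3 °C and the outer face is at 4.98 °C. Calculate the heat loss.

Q = 384 W

Resistance network (inner→outer):
  R_plywood = L/(kA) = 0.0350/(0.111·9.13) = 0.03454 K/W
  R_beech = L/(kA) = 0.0186/(0.155·9.13) = 0.01314 K/W
ΣR = 0.03454 + 0.01314 = 0.04768 K/W
Q = ΔT/ΣR = (23.3 °C − 4.98 °C)/0.04768 = 384 W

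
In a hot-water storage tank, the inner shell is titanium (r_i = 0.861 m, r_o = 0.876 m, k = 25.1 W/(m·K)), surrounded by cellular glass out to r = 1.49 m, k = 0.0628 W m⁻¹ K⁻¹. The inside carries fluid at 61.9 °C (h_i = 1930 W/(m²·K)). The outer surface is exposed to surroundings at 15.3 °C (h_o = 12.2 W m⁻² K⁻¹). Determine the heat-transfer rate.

Series thermal resistances, inner to outer:
  R_conv,in = 1/(4πr²h) = 1/(4π·0.861²·1930) = 5.562×10^-5 K/W
  R_titanium = (1/0.861 − 1/0.876)/(4πk) = 0.01989/(4π·25.1) = 6.305×10^-5 K/W
  R_cellular glass = (1/0.876 − 1/1.49)/(4πk) = 0.4704/(4π·0.0628) = 0.5961 K/W
  R_conv,out = 1/(4πr²h) = 1/(4π·1.49²·12.2) = 0.002938 K/W
ΣR = 5.562×10^-5 + 6.305×10^-5 + 0.5961 + 0.002938 = 0.5992 K/W
Q = ΔT/ΣR = (61.9 °C − 15.3 °C)/0.5992 = 77.8 W

Q = 77.8 W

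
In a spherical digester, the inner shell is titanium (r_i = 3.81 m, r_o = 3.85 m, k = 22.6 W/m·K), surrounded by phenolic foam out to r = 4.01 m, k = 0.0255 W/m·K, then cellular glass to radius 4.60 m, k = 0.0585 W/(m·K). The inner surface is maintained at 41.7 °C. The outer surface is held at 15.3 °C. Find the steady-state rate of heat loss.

Resistance network (inner→outer):
  R_titanium = (1/3.81 − 1/3.85)/(4πk) = 0.002727/(4π·22.6) = 9.602×10^-6 K/W
  R_phenolic foam = (1/3.85 − 1/4.01)/(4πk) = 0.01036/(4π·0.0255) = 0.03234 K/W
  R_cellular glass = (1/4.01 − 1/4.60)/(4πk) = 0.03199/(4π·0.0585) = 0.04351 K/W
ΣR = 9.602×10^-6 + 0.03234 + 0.04351 = 0.07586 K/W
Q = ΔT/ΣR = (41.7 °C − 15.3 °C)/0.07586 = 348 W

Q = 348 W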